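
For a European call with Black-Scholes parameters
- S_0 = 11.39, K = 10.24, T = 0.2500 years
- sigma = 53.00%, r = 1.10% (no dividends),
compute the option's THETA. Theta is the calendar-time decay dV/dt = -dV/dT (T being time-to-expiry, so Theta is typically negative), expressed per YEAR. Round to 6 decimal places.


Answer: Theta = -2.145002

Derivation:
d1 = 0.5445156900; d2 = 0.2795156900
phi(d1) = 0.3439746894; exp(-qT) = 1.0000000000; exp(-rT) = 0.9972537778
Theta = -S*exp(-qT)*phi(d1)*sigma/(2*sqrt(T)) - r*K*exp(-rT)*N(d2) + q*S*exp(-qT)*N(d1)
N(d1) = 0.7069566728; N(d2) = 0.6100754506; sqrt(T) = 0.5000000000
Term 1 = -11.3900 * 1.0000000000 * 0.3439746894 * 0.5300 / (2 * 0.5000000000) = -2.0764720075
Term 2 = -0.0110 * 10.2400 * 0.9972537778 * 0.6100754506 = -0.0685301814
Term 3 = 0 (no dividend yield, q = 0)
Theta = -2.0764720075 + (-0.0685301814) + (0.0000000000) = -2.145002


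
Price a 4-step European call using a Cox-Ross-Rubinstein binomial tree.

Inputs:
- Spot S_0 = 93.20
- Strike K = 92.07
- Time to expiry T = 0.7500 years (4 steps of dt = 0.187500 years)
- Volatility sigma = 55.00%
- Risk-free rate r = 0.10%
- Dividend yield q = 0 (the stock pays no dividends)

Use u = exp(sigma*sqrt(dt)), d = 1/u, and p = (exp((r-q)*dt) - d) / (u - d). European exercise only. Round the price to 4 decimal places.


dt = T/N = 0.187500
u = exp(sigma*sqrt(dt)) = 1.268908; d = 1/u = 0.788079
p = (exp((r-q)*dt) - d) / (u - d) = 0.441131
Discount per step: exp(-r*dt) = 0.999813
Stock lattice S(k, i) with i counting down-moves:
  k=0: S(0,0) = 93.2000
  k=1: S(1,0) = 118.2623; S(1,1) = 73.4490
  k=2: S(2,0) = 150.0640; S(2,1) = 93.2000; S(2,2) = 57.8836
  k=3: S(3,0) = 190.4174; S(3,1) = 118.2623; S(3,2) = 73.4490; S(3,3) = 45.6168
  k=4: S(4,0) = 241.6223; S(4,1) = 150.0640; S(4,2) = 93.2000; S(4,3) = 57.8836; S(4,4) = 35.9497
Terminal payoffs V(N, i) = max(S_T - K, 0):
  V(4,0) = 149.552276; V(4,1) = 57.993974; V(4,2) = 1.130000; V(4,3) = 0.000000; V(4,4) = 0.000000
Backward induction: V(k, i) = exp(-r*dt) * [p * V(k+1, i) + (1-p) * V(k+1, i+1)].
  V(3,0) = exp(-r*dt) * [p*149.552276 + (1-p)*57.993974] = 98.364695
  V(3,1) = exp(-r*dt) * [p*57.993974 + (1-p)*1.130000] = 26.209522
  V(3,2) = exp(-r*dt) * [p*1.130000 + (1-p)*0.000000] = 0.498384
  V(3,3) = exp(-r*dt) * [p*0.000000 + (1-p)*0.000000] = 0.000000
  V(2,0) = exp(-r*dt) * [p*98.364695 + (1-p)*26.209522] = 58.028493
  V(2,1) = exp(-r*dt) * [p*26.209522 + (1-p)*0.498384] = 11.838133
  V(2,2) = exp(-r*dt) * [p*0.498384 + (1-p)*0.000000] = 0.219811
  V(1,0) = exp(-r*dt) * [p*58.028493 + (1-p)*11.838133] = 32.208074
  V(1,1) = exp(-r*dt) * [p*11.838133 + (1-p)*0.219811] = 5.344006
  V(0,0) = exp(-r*dt) * [p*32.208074 + (1-p)*5.344006] = 17.191344

Answer: Price = V(0,0) = 17.1913


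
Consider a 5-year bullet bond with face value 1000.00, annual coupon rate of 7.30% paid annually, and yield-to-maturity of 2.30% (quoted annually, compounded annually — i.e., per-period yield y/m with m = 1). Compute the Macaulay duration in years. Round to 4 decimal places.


Coupon per period c = face * coupon_rate / m = 73.000000
Periods per year m = 1; per-period yield y/m = 0.023000
Number of cashflows N = 5
Cashflows (t years, CF_t, discount factor 1/(1+y/m)^(m*t), PV):
  t = 1.0000: CF_t = 73.000000, DF = 0.977517, PV = 71.358749
  t = 2.0000: CF_t = 73.000000, DF = 0.955540, PV = 69.754398
  t = 3.0000: CF_t = 73.000000, DF = 0.934056, PV = 68.186117
  t = 4.0000: CF_t = 73.000000, DF = 0.913056, PV = 66.653096
  t = 5.0000: CF_t = 1073.000000, DF = 0.892528, PV = 957.682504
Price P = sum_t PV_t = 1233.634863
Macaulay numerator sum_t t * PV_t:
  t * PV_t at t = 1.0000: 71.358749
  t * PV_t at t = 2.0000: 139.508795
  t * PV_t at t = 3.0000: 204.558351
  t * PV_t at t = 4.0000: 266.612383
  t * PV_t at t = 5.0000: 4788.412521
Macaulay duration D = (sum_t t * PV_t) / P = 5470.450799 / 1233.634863 = 4.434417

Answer: Macaulay duration = 4.4344 years


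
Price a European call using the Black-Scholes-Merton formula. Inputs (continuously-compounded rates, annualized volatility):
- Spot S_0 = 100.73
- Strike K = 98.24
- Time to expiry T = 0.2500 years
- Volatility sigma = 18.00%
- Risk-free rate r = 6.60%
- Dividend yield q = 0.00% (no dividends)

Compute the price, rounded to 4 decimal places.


d1 = (ln(S/K) + (r - q + 0.5*sigma^2) * T) / (sigma * sqrt(T)) = 0.50644673
d2 = d1 - sigma * sqrt(T) = 0.41644673
exp(-rT) = 0.98363538; exp(-qT) = 1.00000000
C = S_0 * exp(-qT) * N(d1) - K * exp(-rT) * N(d2)
N(d1) = 0.69372846; N(d2) = 0.66145843
C = 100.7300 * 1.00000000 * 0.69372846 - 98.2400 * 0.98363538 * 0.66145843 = 5.9610

Answer: Price = 5.9610


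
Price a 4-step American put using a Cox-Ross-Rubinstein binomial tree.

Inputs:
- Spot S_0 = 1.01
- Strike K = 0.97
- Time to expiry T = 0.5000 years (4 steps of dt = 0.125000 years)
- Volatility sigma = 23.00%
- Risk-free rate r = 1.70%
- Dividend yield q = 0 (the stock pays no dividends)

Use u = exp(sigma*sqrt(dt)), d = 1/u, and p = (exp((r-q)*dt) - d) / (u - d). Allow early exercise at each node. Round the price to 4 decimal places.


Answer: Price = V(0,0) = 0.0445

Derivation:
dt = T/N = 0.125000
u = exp(sigma*sqrt(dt)) = 1.084715; d = 1/u = 0.921901
p = (exp((r-q)*dt) - d) / (u - d) = 0.492747
Discount per step: exp(-r*dt) = 0.997877
Stock lattice S(k, i) with i counting down-moves:
  k=0: S(0,0) = 1.0100
  k=1: S(1,0) = 1.0956; S(1,1) = 0.9311
  k=2: S(2,0) = 1.1884; S(2,1) = 1.0100; S(2,2) = 0.8584
  k=3: S(3,0) = 1.2890; S(3,1) = 1.0956; S(3,2) = 0.9311; S(3,3) = 0.7914
  k=4: S(4,0) = 1.3982; S(4,1) = 1.1884; S(4,2) = 1.0100; S(4,3) = 0.8584; S(4,4) = 0.7296
Terminal payoffs V(N, i) = max(K - S_T, 0):
  V(4,0) = 0.000000; V(4,1) = 0.000000; V(4,2) = 0.000000; V(4,3) = 0.111599; V(4,4) = 0.240444
Backward induction: V(k, i) = exp(-r*dt) * [p * V(k+1, i) + (1-p) * V(k+1, i+1)]; then take max(V_cont, immediate exercise) for American.
  V(3,0) = exp(-r*dt) * [p*0.000000 + (1-p)*0.000000] = 0.000000; exercise = 0.000000; V(3,0) = max -> 0.000000
  V(3,1) = exp(-r*dt) * [p*0.000000 + (1-p)*0.000000] = 0.000000; exercise = 0.000000; V(3,1) = max -> 0.000000
  V(3,2) = exp(-r*dt) * [p*0.000000 + (1-p)*0.111599] = 0.056489; exercise = 0.038880; V(3,2) = max -> 0.056489
  V(3,3) = exp(-r*dt) * [p*0.111599 + (1-p)*0.240444] = 0.176580; exercise = 0.178639; V(3,3) = max -> 0.178639
  V(2,0) = exp(-r*dt) * [p*0.000000 + (1-p)*0.000000] = 0.000000; exercise = 0.000000; V(2,0) = max -> 0.000000
  V(2,1) = exp(-r*dt) * [p*0.000000 + (1-p)*0.056489] = 0.028593; exercise = 0.000000; V(2,1) = max -> 0.028593
  V(2,2) = exp(-r*dt) * [p*0.056489 + (1-p)*0.178639] = 0.118199; exercise = 0.111599; V(2,2) = max -> 0.118199
  V(1,0) = exp(-r*dt) * [p*0.000000 + (1-p)*0.028593] = 0.014473; exercise = 0.000000; V(1,0) = max -> 0.014473
  V(1,1) = exp(-r*dt) * [p*0.028593 + (1-p)*0.118199] = 0.073889; exercise = 0.038880; V(1,1) = max -> 0.073889
  V(0,0) = exp(-r*dt) * [p*0.014473 + (1-p)*0.073889] = 0.044517; exercise = 0.000000; V(0,0) = max -> 0.044517


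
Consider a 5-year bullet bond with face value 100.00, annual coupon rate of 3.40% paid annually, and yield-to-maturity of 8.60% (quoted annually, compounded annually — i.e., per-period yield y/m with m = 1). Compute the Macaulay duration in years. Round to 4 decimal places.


Coupon per period c = face * coupon_rate / m = 3.400000
Periods per year m = 1; per-period yield y/m = 0.086000
Number of cashflows N = 5
Cashflows (t years, CF_t, discount factor 1/(1+y/m)^(m*t), PV):
  t = 1.0000: CF_t = 3.400000, DF = 0.920810, PV = 3.130755
  t = 2.0000: CF_t = 3.400000, DF = 0.847892, PV = 2.882832
  t = 3.0000: CF_t = 3.400000, DF = 0.780747, PV = 2.654541
  t = 4.0000: CF_t = 3.400000, DF = 0.718920, PV = 2.444329
  t = 5.0000: CF_t = 103.400000, DF = 0.661989, PV = 68.449678
Price P = sum_t PV_t = 79.562135
Macaulay numerator sum_t t * PV_t:
  t * PV_t at t = 1.0000: 3.130755
  t * PV_t at t = 2.0000: 5.765663
  t * PV_t at t = 3.0000: 7.963623
  t * PV_t at t = 4.0000: 9.777315
  t * PV_t at t = 5.0000: 342.248392
Macaulay duration D = (sum_t t * PV_t) / P = 368.885749 / 79.562135 = 4.636449

Answer: Macaulay duration = 4.6364 years


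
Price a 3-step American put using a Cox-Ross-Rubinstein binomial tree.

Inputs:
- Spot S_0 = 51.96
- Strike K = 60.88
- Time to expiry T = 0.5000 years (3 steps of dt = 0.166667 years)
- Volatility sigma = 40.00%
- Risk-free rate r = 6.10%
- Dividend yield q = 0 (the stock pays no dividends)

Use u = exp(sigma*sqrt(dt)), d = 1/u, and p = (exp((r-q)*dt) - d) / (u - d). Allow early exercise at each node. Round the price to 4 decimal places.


Answer: Price = V(0,0) = 10.6327

Derivation:
dt = T/N = 0.166667
u = exp(sigma*sqrt(dt)) = 1.177389; d = 1/u = 0.849337
p = (exp((r-q)*dt) - d) / (u - d) = 0.490415
Discount per step: exp(-r*dt) = 0.989885
Stock lattice S(k, i) with i counting down-moves:
  k=0: S(0,0) = 51.9600
  k=1: S(1,0) = 61.1771; S(1,1) = 44.1315
  k=2: S(2,0) = 72.0293; S(2,1) = 51.9600; S(2,2) = 37.4826
  k=3: S(3,0) = 84.8065; S(3,1) = 61.1771; S(3,2) = 44.1315; S(3,3) = 31.8353
Terminal payoffs V(N, i) = max(K - S_T, 0):
  V(3,0) = 0.000000; V(3,1) = 0.000000; V(3,2) = 16.748453; V(3,3) = 29.044684
Backward induction: V(k, i) = exp(-r*dt) * [p * V(k+1, i) + (1-p) * V(k+1, i+1)]; then take max(V_cont, immediate exercise) for American.
  V(2,0) = exp(-r*dt) * [p*0.000000 + (1-p)*0.000000] = 0.000000; exercise = 0.000000; V(2,0) = max -> 0.000000
  V(2,1) = exp(-r*dt) * [p*0.000000 + (1-p)*16.748453] = 8.448434; exercise = 8.920000; V(2,1) = max -> 8.920000
  V(2,2) = exp(-r*dt) * [p*16.748453 + (1-p)*29.044684] = 22.781636; exercise = 23.397447; V(2,2) = max -> 23.397447
  V(1,0) = exp(-r*dt) * [p*0.000000 + (1-p)*8.920000] = 4.499522; exercise = 0.000000; V(1,0) = max -> 4.499522
  V(1,1) = exp(-r*dt) * [p*8.920000 + (1-p)*23.397447] = 16.132642; exercise = 16.748453; V(1,1) = max -> 16.748453
  V(0,0) = exp(-r*dt) * [p*4.499522 + (1-p)*16.748453] = 10.632746; exercise = 8.920000; V(0,0) = max -> 10.632746


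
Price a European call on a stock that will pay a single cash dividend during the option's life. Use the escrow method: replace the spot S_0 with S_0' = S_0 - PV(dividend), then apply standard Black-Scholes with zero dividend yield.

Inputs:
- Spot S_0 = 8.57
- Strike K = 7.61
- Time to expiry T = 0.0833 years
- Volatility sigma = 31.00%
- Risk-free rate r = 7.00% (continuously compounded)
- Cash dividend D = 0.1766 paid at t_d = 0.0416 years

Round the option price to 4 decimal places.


PV(D) = D * exp(-r * t_d) = 0.1766 * 0.99709224 = 0.17608649
S_0' = S_0 - PV(D) = 8.5700 - 0.17608649 = 8.39391351
d1 = (ln(S_0'/K) + (r + sigma^2/2)*T) / (sigma*sqrt(T)) = 1.20571785
d2 = d1 - sigma*sqrt(T) = 1.11624646
exp(-rT) = 0.99418597
N(d1) = 0.88603685; N(d2) = 0.86784167
C = S_0' * N(d1) - K * exp(-rT) * N(d2) = 8.39391351 * 0.88603685 - 7.6100 * 0.99418597 * 0.86784167 = 0.8714

Answer: Price = 0.8714


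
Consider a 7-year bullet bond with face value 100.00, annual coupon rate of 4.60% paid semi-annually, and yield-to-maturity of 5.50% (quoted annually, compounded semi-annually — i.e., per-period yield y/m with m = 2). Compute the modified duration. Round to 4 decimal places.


Answer: Modified duration = 5.8715

Derivation:
Coupon per period c = face * coupon_rate / m = 2.300000
Periods per year m = 2; per-period yield y/m = 0.027500
Number of cashflows N = 14
Cashflows (t years, CF_t, discount factor 1/(1+y/m)^(m*t), PV):
  t = 0.5000: CF_t = 2.300000, DF = 0.973236, PV = 2.238443
  t = 1.0000: CF_t = 2.300000, DF = 0.947188, PV = 2.178533
  t = 1.5000: CF_t = 2.300000, DF = 0.921838, PV = 2.120227
  t = 2.0000: CF_t = 2.300000, DF = 0.897166, PV = 2.063481
  t = 2.5000: CF_t = 2.300000, DF = 0.873154, PV = 2.008254
  t = 3.0000: CF_t = 2.300000, DF = 0.849785, PV = 1.954505
  t = 3.5000: CF_t = 2.300000, DF = 0.827041, PV = 1.902195
  t = 4.0000: CF_t = 2.300000, DF = 0.804906, PV = 1.851285
  t = 4.5000: CF_t = 2.300000, DF = 0.783364, PV = 1.801737
  t = 5.0000: CF_t = 2.300000, DF = 0.762398, PV = 1.753515
  t = 5.5000: CF_t = 2.300000, DF = 0.741993, PV = 1.706584
  t = 6.0000: CF_t = 2.300000, DF = 0.722134, PV = 1.660909
  t = 6.5000: CF_t = 2.300000, DF = 0.702807, PV = 1.616457
  t = 7.0000: CF_t = 102.300000, DF = 0.683997, PV = 69.972921
Price P = sum_t PV_t = 94.829046
First compute Macaulay numerator sum_t t * PV_t:
  t * PV_t at t = 0.5000: 1.119221
  t * PV_t at t = 1.0000: 2.178533
  t * PV_t at t = 1.5000: 3.180340
  t * PV_t at t = 2.0000: 4.126962
  t * PV_t at t = 2.5000: 5.020635
  t * PV_t at t = 3.0000: 5.863516
  t * PV_t at t = 3.5000: 6.657682
  t * PV_t at t = 4.0000: 7.405138
  t * PV_t at t = 4.5000: 8.107816
  t * PV_t at t = 5.0000: 8.767576
  t * PV_t at t = 5.5000: 9.386213
  t * PV_t at t = 6.0000: 9.965455
  t * PV_t at t = 6.5000: 10.506968
  t * PV_t at t = 7.0000: 489.810450
Macaulay duration D = 572.096506 / 94.829046 = 6.032925
Modified duration = D / (1 + y/m) = 6.032925 / (1 + 0.027500) = 5.871460


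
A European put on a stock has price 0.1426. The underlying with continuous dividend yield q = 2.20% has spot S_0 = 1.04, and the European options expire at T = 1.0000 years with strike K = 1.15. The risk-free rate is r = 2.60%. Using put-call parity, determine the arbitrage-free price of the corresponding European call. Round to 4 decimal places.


Put-call parity: C - P = S_0 * exp(-qT) - K * exp(-rT).
S_0 * exp(-qT) = 1.0400 * 0.97824024 = 1.01736984
K * exp(-rT) = 1.1500 * 0.97433509 = 1.12048535
C = P + S*exp(-qT) - K*exp(-rT)
C = 0.1426 + 1.01736984 - 1.12048535 = 0.0395

Answer: Call price = 0.0395


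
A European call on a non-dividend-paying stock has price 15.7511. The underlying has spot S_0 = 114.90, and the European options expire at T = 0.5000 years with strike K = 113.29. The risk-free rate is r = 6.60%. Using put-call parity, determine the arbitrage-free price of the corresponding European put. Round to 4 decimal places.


Put-call parity: C - P = S_0 * exp(-qT) - K * exp(-rT).
S_0 * exp(-qT) = 114.9000 * 1.00000000 = 114.90000000
K * exp(-rT) = 113.2900 * 0.96753856 = 109.61244342
P = C - S*exp(-qT) + K*exp(-rT)
P = 15.7511 - 114.90000000 + 109.61244342 = 10.4635

Answer: Put price = 10.4635


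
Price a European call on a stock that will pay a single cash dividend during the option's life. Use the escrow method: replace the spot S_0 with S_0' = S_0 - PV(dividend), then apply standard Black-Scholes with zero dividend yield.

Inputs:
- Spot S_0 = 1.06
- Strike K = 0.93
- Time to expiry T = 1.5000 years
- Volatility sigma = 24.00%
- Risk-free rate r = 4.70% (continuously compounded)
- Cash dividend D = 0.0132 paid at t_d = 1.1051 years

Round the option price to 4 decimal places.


Answer: Price = 0.2244

Derivation:
PV(D) = D * exp(-r * t_d) = 0.0132 * 0.94938611 = 0.01253190
S_0' = S_0 - PV(D) = 1.0600 - 0.01253190 = 1.04746810
d1 = (ln(S_0'/K) + (r + sigma^2/2)*T) / (sigma*sqrt(T)) = 0.79147986
d2 = d1 - sigma*sqrt(T) = 0.49754109
exp(-rT) = 0.93192774
N(d1) = 0.78566799; N(d2) = 0.69059623
C = S_0' * N(d1) - K * exp(-rT) * N(d2) = 1.04746810 * 0.78566799 - 0.9300 * 0.93192774 * 0.69059623 = 0.2244


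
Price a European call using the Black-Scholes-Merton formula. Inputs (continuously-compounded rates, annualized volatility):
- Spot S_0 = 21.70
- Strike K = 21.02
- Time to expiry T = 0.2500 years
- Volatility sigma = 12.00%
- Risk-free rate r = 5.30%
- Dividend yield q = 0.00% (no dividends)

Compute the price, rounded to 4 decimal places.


d1 = (ln(S/K) + (r - q + 0.5*sigma^2) * T) / (sigma * sqrt(T)) = 0.78146492
d2 = d1 - sigma * sqrt(T) = 0.72146492
exp(-rT) = 0.98683739; exp(-qT) = 1.00000000
C = S_0 * exp(-qT) * N(d1) - K * exp(-rT) * N(d2)
N(d1) = 0.78273545; N(d2) = 0.76468824
C = 21.7000 * 1.00000000 * 0.78273545 - 21.0200 * 0.98683739 * 0.76468824 = 1.1232

Answer: Price = 1.1232


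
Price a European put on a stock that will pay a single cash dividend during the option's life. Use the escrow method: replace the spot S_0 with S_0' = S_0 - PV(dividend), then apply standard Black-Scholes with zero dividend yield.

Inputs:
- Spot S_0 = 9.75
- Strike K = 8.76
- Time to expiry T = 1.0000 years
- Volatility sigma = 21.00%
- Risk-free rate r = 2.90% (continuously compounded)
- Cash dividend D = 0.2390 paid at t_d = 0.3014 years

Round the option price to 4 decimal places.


Answer: Price = 0.3551

Derivation:
PV(D) = D * exp(-r * t_d) = 0.2390 * 0.99129749 = 0.23692010
S_0' = S_0 - PV(D) = 9.7500 - 0.23692010 = 9.51307990
d1 = (ln(S_0'/K) + (r + sigma^2/2)*T) / (sigma*sqrt(T)) = 0.63581799
d2 = d1 - sigma*sqrt(T) = 0.42581799
exp(-rT) = 0.97141646
N(-d1) = 0.26244753; N(-d2) = 0.33512024
P = K * exp(-rT) * N(-d2) - S_0' * N(-d1) = 8.7600 * 0.97141646 * 0.33512024 - 9.51307990 * 0.26244753 = 0.3551


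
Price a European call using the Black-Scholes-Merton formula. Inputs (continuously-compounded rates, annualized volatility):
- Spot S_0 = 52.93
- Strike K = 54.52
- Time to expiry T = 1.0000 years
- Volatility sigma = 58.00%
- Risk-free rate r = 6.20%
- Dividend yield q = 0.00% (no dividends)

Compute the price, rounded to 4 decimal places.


Answer: Price = 12.7470

Derivation:
d1 = (ln(S/K) + (r - q + 0.5*sigma^2) * T) / (sigma * sqrt(T)) = 0.34586669
d2 = d1 - sigma * sqrt(T) = -0.23413331
exp(-rT) = 0.93988289; exp(-qT) = 1.00000000
C = S_0 * exp(-qT) * N(d1) - K * exp(-rT) * N(d2)
N(d1) = 0.63527855; N(d2) = 0.40744074
C = 52.9300 * 1.00000000 * 0.63527855 - 54.5200 * 0.93988289 * 0.40744074 = 12.7470


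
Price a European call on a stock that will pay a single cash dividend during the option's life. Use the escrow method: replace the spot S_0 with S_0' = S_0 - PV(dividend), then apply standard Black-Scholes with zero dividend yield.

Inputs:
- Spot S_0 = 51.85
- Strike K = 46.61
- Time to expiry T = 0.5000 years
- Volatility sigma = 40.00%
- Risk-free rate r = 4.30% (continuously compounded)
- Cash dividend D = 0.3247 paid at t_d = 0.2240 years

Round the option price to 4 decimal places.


PV(D) = D * exp(-r * t_d) = 0.3247 * 0.99041424 = 0.32158750
S_0' = S_0 - PV(D) = 51.8500 - 0.32158750 = 51.52841250
d1 = (ln(S_0'/K) + (r + sigma^2/2)*T) / (sigma*sqrt(T)) = 0.57211389
d2 = d1 - sigma*sqrt(T) = 0.28927118
exp(-rT) = 0.97872948
N(d1) = 0.71637759; N(d2) = 0.61381307
C = S_0' * N(d1) - K * exp(-rT) * N(d2) = 51.52841250 * 0.71637759 - 46.6100 * 0.97872948 * 0.61381307 = 8.9125

Answer: Price = 8.9125


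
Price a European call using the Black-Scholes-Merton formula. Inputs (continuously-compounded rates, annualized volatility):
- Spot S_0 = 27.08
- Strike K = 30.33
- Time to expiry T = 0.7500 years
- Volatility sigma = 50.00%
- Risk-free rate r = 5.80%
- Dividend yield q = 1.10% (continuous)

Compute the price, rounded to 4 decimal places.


d1 = (ln(S/K) + (r - q + 0.5*sigma^2) * T) / (sigma * sqrt(T)) = 0.03616089
d2 = d1 - sigma * sqrt(T) = -0.39685181
exp(-rT) = 0.95743255; exp(-qT) = 0.99178394
C = S_0 * exp(-qT) * N(d1) - K * exp(-rT) * N(d2)
N(d1) = 0.51442297; N(d2) = 0.34573837
C = 27.0800 * 0.99178394 * 0.51442297 - 30.3300 * 0.95743255 * 0.34573837 = 3.7762

Answer: Price = 3.7762


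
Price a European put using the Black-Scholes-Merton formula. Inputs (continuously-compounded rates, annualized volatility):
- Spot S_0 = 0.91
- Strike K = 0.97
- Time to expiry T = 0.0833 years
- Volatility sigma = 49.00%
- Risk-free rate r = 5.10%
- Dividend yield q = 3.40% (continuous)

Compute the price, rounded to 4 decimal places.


Answer: Price = 0.0871

Derivation:
d1 = (ln(S/K) + (r - q + 0.5*sigma^2) * T) / (sigma * sqrt(T)) = -0.37076985
d2 = d1 - sigma * sqrt(T) = -0.51219237
exp(-rT) = 0.99576071; exp(-qT) = 0.99717181
P = K * exp(-rT) * N(-d2) - S_0 * exp(-qT) * N(-d1)
N(-d1) = 0.64459552; N(-d2) = 0.69574181
P = 0.9700 * 0.99576071 * 0.69574181 - 0.9100 * 0.99717181 * 0.64459552 = 0.0871


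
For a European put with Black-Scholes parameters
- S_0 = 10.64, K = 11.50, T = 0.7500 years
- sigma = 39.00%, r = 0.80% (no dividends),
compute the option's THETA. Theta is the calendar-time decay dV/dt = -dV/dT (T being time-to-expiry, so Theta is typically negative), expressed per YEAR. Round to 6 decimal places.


d1 = -0.0434909119; d2 = -0.3812408193
phi(d1) = 0.3985651672; exp(-qT) = 1.0000000000; exp(-rT) = 0.9940179641
Theta = -S*exp(-qT)*phi(d1)*sigma/(2*sqrt(T)) + r*K*exp(-rT)*N(-d2) - q*S*exp(-qT)*N(-d1)
N(-d1) = 0.5173448955; N(-d2) = 0.6484877187; sqrt(T) = 0.8660254038
Term 1 = -10.6400 * 1.0000000000 * 0.3985651672 * 0.3900 / (2 * 0.8660254038) = -0.9548715376
Term 2 = 0.0080 * 11.5000 * 0.9940179641 * 0.6484877187 = 0.0593039767
Term 3 = 0 (no dividend yield, q = 0)
Theta = -0.9548715376 + (0.0593039767) + (0.0000000000) = -0.895568

Answer: Theta = -0.895568


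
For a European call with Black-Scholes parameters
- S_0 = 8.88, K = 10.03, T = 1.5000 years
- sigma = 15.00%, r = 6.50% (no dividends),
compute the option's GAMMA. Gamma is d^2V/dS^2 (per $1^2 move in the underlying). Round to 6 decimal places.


d1 = -0.0403025160; d2 = -0.2240142467
phi(d1) = 0.3986184124; exp(-qT) = 1.0000000000; exp(-rT) = 0.9071023416
Gamma = exp(-qT) * phi(d1) / (S * sigma * sqrt(T)) = 1.0000000000 * 0.3986184124 / (8.8800 * 0.1500 * 1.2247448714) = 0.244347

Answer: Gamma = 0.244347


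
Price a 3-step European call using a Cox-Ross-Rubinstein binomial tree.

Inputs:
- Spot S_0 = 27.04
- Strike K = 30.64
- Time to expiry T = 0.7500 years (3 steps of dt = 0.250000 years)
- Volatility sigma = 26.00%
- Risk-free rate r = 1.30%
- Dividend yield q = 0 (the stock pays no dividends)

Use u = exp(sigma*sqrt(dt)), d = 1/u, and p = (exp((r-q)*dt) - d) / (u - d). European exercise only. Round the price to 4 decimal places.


Answer: Price = V(0,0) = 1.0732

Derivation:
dt = T/N = 0.250000
u = exp(sigma*sqrt(dt)) = 1.138828; d = 1/u = 0.878095
p = (exp((r-q)*dt) - d) / (u - d) = 0.480031
Discount per step: exp(-r*dt) = 0.996755
Stock lattice S(k, i) with i counting down-moves:
  k=0: S(0,0) = 27.0400
  k=1: S(1,0) = 30.7939; S(1,1) = 23.7437
  k=2: S(2,0) = 35.0690; S(2,1) = 27.0400; S(2,2) = 20.8492
  k=3: S(3,0) = 39.9376; S(3,1) = 30.7939; S(3,2) = 23.7437; S(3,3) = 18.3076
Terminal payoffs V(N, i) = max(S_T - K, 0):
  V(3,0) = 9.297561; V(3,1) = 0.153919; V(3,2) = 0.000000; V(3,3) = 0.000000
Backward induction: V(k, i) = exp(-r*dt) * [p * V(k+1, i) + (1-p) * V(k+1, i+1)].
  V(2,0) = exp(-r*dt) * [p*9.297561 + (1-p)*0.153919] = 4.528408
  V(2,1) = exp(-r*dt) * [p*0.153919 + (1-p)*0.000000] = 0.073646
  V(2,2) = exp(-r*dt) * [p*0.000000 + (1-p)*0.000000] = 0.000000
  V(1,0) = exp(-r*dt) * [p*4.528408 + (1-p)*0.073646] = 2.204892
  V(1,1) = exp(-r*dt) * [p*0.073646 + (1-p)*0.000000] = 0.035238
  V(0,0) = exp(-r*dt) * [p*2.204892 + (1-p)*0.035238] = 1.073245


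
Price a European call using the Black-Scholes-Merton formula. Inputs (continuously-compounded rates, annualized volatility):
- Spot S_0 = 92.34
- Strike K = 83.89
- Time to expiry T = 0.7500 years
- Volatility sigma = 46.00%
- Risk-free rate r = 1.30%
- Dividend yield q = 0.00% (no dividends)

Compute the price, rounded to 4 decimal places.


Answer: Price = 18.9574

Derivation:
d1 = (ln(S/K) + (r - q + 0.5*sigma^2) * T) / (sigma * sqrt(T)) = 0.46456866
d2 = d1 - sigma * sqrt(T) = 0.06619697
exp(-rT) = 0.99029738; exp(-qT) = 1.00000000
C = S_0 * exp(-qT) * N(d1) - K * exp(-rT) * N(d2)
N(d1) = 0.67887981; N(d2) = 0.52638950
C = 92.3400 * 1.00000000 * 0.67887981 - 83.8900 * 0.99029738 * 0.52638950 = 18.9574


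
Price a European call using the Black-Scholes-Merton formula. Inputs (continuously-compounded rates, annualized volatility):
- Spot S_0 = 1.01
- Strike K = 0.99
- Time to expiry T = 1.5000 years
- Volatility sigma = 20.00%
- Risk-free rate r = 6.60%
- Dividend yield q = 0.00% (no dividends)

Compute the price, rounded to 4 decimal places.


d1 = (ln(S/K) + (r - q + 0.5*sigma^2) * T) / (sigma * sqrt(T)) = 0.60829267
d2 = d1 - sigma * sqrt(T) = 0.36334370
exp(-rT) = 0.90574271; exp(-qT) = 1.00000000
C = S_0 * exp(-qT) * N(d1) - K * exp(-rT) * N(d2)
N(d1) = 0.72850331; N(d2) = 0.64182592
C = 1.0100 * 1.00000000 * 0.72850331 - 0.9900 * 0.90574271 * 0.64182592 = 0.1603

Answer: Price = 0.1603


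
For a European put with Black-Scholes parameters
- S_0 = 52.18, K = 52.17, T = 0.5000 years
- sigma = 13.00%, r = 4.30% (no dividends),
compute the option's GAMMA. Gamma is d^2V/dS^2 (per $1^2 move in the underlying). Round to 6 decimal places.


Answer: Gamma = 0.079931

Derivation:
d1 = 0.2819361219; d2 = 0.1900122403
phi(d1) = 0.3833976715; exp(-qT) = 1.0000000000; exp(-rT) = 0.9787294775
Gamma = exp(-qT) * phi(d1) / (S * sigma * sqrt(T)) = 1.0000000000 * 0.3833976715 / (52.1800 * 0.1300 * 0.7071067812) = 0.079931


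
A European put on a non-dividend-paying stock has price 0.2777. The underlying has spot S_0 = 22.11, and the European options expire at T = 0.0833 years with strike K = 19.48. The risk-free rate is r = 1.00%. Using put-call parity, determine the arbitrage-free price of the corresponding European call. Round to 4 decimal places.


Answer: Call price = 2.9239

Derivation:
Put-call parity: C - P = S_0 * exp(-qT) - K * exp(-rT).
S_0 * exp(-qT) = 22.1100 * 1.00000000 = 22.11000000
K * exp(-rT) = 19.4800 * 0.99916735 = 19.46377992
C = P + S*exp(-qT) - K*exp(-rT)
C = 0.2777 + 22.11000000 - 19.46377992 = 2.9239


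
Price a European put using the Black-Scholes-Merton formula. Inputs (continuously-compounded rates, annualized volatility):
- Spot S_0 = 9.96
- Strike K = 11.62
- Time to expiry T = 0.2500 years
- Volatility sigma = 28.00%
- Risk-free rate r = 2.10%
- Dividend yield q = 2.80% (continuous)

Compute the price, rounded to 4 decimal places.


d1 = (ln(S/K) + (r - q + 0.5*sigma^2) * T) / (sigma * sqrt(T)) = -1.04357628
d2 = d1 - sigma * sqrt(T) = -1.18357628
exp(-rT) = 0.99476376; exp(-qT) = 0.99302444
P = K * exp(-rT) * N(-d2) - S_0 * exp(-qT) * N(-d1)
N(-d1) = 0.85165927; N(-d2) = 0.88170958
P = 11.6200 * 0.99476376 * 0.88170958 - 9.9600 * 0.99302444 * 0.85165927 = 1.7685

Answer: Price = 1.7685


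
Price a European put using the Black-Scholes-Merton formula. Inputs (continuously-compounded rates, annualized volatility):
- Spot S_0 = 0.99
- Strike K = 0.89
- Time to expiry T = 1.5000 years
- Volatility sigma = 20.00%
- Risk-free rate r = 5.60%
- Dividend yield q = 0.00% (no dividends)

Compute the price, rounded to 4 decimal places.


Answer: Price = 0.0274

Derivation:
d1 = (ln(S/K) + (r - q + 0.5*sigma^2) * T) / (sigma * sqrt(T)) = 0.90012004
d2 = d1 - sigma * sqrt(T) = 0.65517107
exp(-rT) = 0.91943126; exp(-qT) = 1.00000000
P = K * exp(-rT) * N(-d2) - S_0 * exp(-qT) * N(-d1)
N(-d1) = 0.18402819; N(-d2) = 0.25617881
P = 0.8900 * 0.91943126 * 0.25617881 - 0.9900 * 1.00000000 * 0.18402819 = 0.0274


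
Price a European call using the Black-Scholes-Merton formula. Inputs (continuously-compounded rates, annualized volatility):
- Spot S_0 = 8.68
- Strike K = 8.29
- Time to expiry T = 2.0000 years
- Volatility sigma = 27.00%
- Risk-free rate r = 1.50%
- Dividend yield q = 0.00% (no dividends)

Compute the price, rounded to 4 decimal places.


Answer: Price = 1.6083

Derivation:
d1 = (ln(S/K) + (r - q + 0.5*sigma^2) * T) / (sigma * sqrt(T)) = 0.38988181
d2 = d1 - sigma * sqrt(T) = 0.00804415
exp(-rT) = 0.97044553; exp(-qT) = 1.00000000
C = S_0 * exp(-qT) * N(d1) - K * exp(-rT) * N(d2)
N(d1) = 0.65168803; N(d2) = 0.50320912
C = 8.6800 * 1.00000000 * 0.65168803 - 8.2900 * 0.97044553 * 0.50320912 = 1.6083


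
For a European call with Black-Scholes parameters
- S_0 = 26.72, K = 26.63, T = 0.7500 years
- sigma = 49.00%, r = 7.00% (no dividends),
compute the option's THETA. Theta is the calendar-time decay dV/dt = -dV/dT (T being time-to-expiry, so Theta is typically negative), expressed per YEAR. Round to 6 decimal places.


d1 = 0.3438449562; d2 = -0.0805074917
phi(d1) = 0.3760424624; exp(-qT) = 1.0000000000; exp(-rT) = 0.9488543211
Theta = -S*exp(-qT)*phi(d1)*sigma/(2*sqrt(T)) - r*K*exp(-rT)*N(d2) + q*S*exp(-qT)*N(d1)
N(d1) = 0.6345185555; N(d2) = 0.4679168190; sqrt(T) = 0.8660254038
Term 1 = -26.7200 * 1.0000000000 * 0.3760424624 * 0.4900 / (2 * 0.8660254038) = -2.8425544621
Term 2 = -0.0700 * 26.6300 * 0.9488543211 * 0.4679168190 = -0.8276322439
Term 3 = 0 (no dividend yield, q = 0)
Theta = -2.8425544621 + (-0.8276322439) + (0.0000000000) = -3.670187

Answer: Theta = -3.670187


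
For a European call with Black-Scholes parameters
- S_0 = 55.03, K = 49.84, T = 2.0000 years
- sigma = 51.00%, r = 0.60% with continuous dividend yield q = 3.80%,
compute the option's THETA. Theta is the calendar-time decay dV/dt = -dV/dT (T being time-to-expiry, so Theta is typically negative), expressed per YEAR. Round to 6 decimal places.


d1 = 0.4092354383; d2 = -0.3120134785
phi(d1) = 0.3668965484; exp(-qT) = 0.9268162066; exp(-rT) = 0.9880717129
Theta = -S*exp(-qT)*phi(d1)*sigma/(2*sqrt(T)) - r*K*exp(-rT)*N(d2) + q*S*exp(-qT)*N(d1)
N(d1) = 0.6588165551; N(d2) = 0.3775151400; sqrt(T) = 1.4142135624
Term 1 = -55.0300 * 0.9268162066 * 0.3668965484 * 0.5100 / (2 * 1.4142135624) = -3.3741310073
Term 2 = -0.0060 * 49.8400 * 0.9880717129 * 0.3775151400 = -0.1115455178
Term 3 = 0.0380 * 55.0300 * 0.9268162066 * 0.6588165551 = 1.2768539744
Theta = -3.3741310073 + (-0.1115455178) + (1.2768539744) = -2.208823

Answer: Theta = -2.208823


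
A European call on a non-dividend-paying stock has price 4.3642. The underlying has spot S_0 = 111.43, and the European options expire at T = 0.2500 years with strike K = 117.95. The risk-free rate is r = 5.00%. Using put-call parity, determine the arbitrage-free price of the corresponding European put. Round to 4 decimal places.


Put-call parity: C - P = S_0 * exp(-qT) - K * exp(-rT).
S_0 * exp(-qT) = 111.4300 * 1.00000000 = 111.43000000
K * exp(-rT) = 117.9500 * 0.98757780 = 116.48480157
P = C - S*exp(-qT) + K*exp(-rT)
P = 4.3642 - 111.43000000 + 116.48480157 = 9.4190

Answer: Put price = 9.4190


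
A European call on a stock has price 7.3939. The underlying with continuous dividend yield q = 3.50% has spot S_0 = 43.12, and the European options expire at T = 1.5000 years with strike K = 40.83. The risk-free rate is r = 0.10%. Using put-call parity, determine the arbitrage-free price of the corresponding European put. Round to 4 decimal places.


Answer: Put price = 7.2481

Derivation:
Put-call parity: C - P = S_0 * exp(-qT) - K * exp(-rT).
S_0 * exp(-qT) = 43.1200 * 0.94885432 = 40.91459832
K * exp(-rT) = 40.8300 * 0.99850112 = 40.76880091
P = C - S*exp(-qT) + K*exp(-rT)
P = 7.3939 - 40.91459832 + 40.76880091 = 7.2481


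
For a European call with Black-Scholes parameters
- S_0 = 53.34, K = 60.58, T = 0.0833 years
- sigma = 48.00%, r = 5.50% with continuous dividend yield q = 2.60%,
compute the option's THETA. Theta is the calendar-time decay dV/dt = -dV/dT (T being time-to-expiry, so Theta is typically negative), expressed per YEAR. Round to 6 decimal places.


d1 = -0.8320302048; d2 = -0.9705665538
phi(d1) = 0.2822179416; exp(-qT) = 0.9978365437; exp(-rT) = 0.9954289791
Theta = -S*exp(-qT)*phi(d1)*sigma/(2*sqrt(T)) - r*K*exp(-rT)*N(d2) + q*S*exp(-qT)*N(d1)
N(d1) = 0.2026959478; N(d2) = 0.1658820840; sqrt(T) = 0.2886173938
Term 1 = -53.3400 * 0.9978365437 * 0.2822179416 * 0.4800 / (2 * 0.2886173938) = -12.4906712297
Term 2 = -0.0550 * 60.5800 * 0.9954289791 * 0.1658820840 = -0.5501761009
Term 3 = 0.0260 * 53.3400 * 0.9978365437 * 0.2026959478 = 0.2804986859
Theta = -12.4906712297 + (-0.5501761009) + (0.2804986859) = -12.760349

Answer: Theta = -12.760349


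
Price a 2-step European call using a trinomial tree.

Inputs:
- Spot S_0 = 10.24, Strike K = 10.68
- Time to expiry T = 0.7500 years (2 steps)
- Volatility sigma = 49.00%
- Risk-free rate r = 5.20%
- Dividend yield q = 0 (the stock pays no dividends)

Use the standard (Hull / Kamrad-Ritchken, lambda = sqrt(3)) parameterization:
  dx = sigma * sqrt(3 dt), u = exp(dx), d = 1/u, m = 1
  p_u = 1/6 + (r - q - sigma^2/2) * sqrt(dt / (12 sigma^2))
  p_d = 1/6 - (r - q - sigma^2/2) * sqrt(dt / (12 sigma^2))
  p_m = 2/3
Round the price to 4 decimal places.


dt = T/N = 0.375000; dx = sigma*sqrt(3*dt) = 0.519723
u = exp(dx) = 1.681563; d = 1/u = 0.594685
p_u = 0.142116, p_m = 0.666667, p_d = 0.191217
Discount per step: exp(-r*dt) = 0.980689
Stock lattice S(k, j) with j the centered position index:
  k=0: S(0,+0) = 10.2400
  k=1: S(1,-1) = 6.0896; S(1,+0) = 10.2400; S(1,+1) = 17.2192
  k=2: S(2,-2) = 3.6214; S(2,-1) = 6.0896; S(2,+0) = 10.2400; S(2,+1) = 17.2192; S(2,+2) = 28.9552
Terminal payoffs V(N, j) = max(S_T - K, 0):
  V(2,-2) = 0.000000; V(2,-1) = 0.000000; V(2,+0) = 0.000000; V(2,+1) = 6.539201; V(2,+2) = 18.275165
Backward induction: V(k, j) = exp(-r*dt) * [p_u * V(k+1, j+1) + p_m * V(k+1, j) + p_d * V(k+1, j-1)]
  V(1,-1) = exp(-r*dt) * [p_u*0.000000 + p_m*0.000000 + p_d*0.000000] = 0.000000
  V(1,+0) = exp(-r*dt) * [p_u*6.539201 + p_m*0.000000 + p_d*0.000000] = 0.911381
  V(1,+1) = exp(-r*dt) * [p_u*18.275165 + p_m*6.539201 + p_d*0.000000] = 6.822326
  V(0,+0) = exp(-r*dt) * [p_u*6.822326 + p_m*0.911381 + p_d*0.000000] = 1.546695

Answer: Price = V(0,0) = 1.5467


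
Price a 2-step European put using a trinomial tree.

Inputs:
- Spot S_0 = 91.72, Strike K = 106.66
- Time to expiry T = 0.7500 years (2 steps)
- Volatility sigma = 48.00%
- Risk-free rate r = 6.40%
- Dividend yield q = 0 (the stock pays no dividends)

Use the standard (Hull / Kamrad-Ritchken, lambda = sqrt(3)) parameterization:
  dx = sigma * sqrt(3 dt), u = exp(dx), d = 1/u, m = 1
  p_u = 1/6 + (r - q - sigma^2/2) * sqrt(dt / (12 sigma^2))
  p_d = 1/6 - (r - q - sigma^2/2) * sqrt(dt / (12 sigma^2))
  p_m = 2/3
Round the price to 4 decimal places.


dt = T/N = 0.375000; dx = sigma*sqrt(3*dt) = 0.509117
u = exp(dx) = 1.663821; d = 1/u = 0.601026
p_u = 0.147810, p_m = 0.666667, p_d = 0.185523
Discount per step: exp(-r*dt) = 0.976286
Stock lattice S(k, j) with j the centered position index:
  k=0: S(0,+0) = 91.7200
  k=1: S(1,-1) = 55.1261; S(1,+0) = 91.7200; S(1,+1) = 152.6057
  k=2: S(2,-2) = 33.1322; S(2,-1) = 55.1261; S(2,+0) = 91.7200; S(2,+1) = 152.6057; S(2,+2) = 253.9086
Terminal payoffs V(N, j) = max(K - S_T, 0):
  V(2,-2) = 73.527764; V(2,-1) = 51.533884; V(2,+0) = 14.940000; V(2,+1) = 0.000000; V(2,+2) = 0.000000
Backward induction: V(k, j) = exp(-r*dt) * [p_u * V(k+1, j+1) + p_m * V(k+1, j) + p_d * V(k+1, j-1)]
  V(1,-1) = exp(-r*dt) * [p_u*14.940000 + p_m*51.533884 + p_d*73.527764] = 49.014709
  V(1,+0) = exp(-r*dt) * [p_u*0.000000 + p_m*14.940000 + p_d*51.533884] = 19.057793
  V(1,+1) = exp(-r*dt) * [p_u*0.000000 + p_m*0.000000 + p_d*14.940000] = 2.705982
  V(0,+0) = exp(-r*dt) * [p_u*2.705982 + p_m*19.057793 + p_d*49.014709] = 21.672094

Answer: Price = V(0,0) = 21.6721


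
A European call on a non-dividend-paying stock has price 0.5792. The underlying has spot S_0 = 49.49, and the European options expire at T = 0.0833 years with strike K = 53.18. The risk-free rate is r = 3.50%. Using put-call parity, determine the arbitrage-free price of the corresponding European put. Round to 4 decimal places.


Put-call parity: C - P = S_0 * exp(-qT) - K * exp(-rT).
S_0 * exp(-qT) = 49.4900 * 1.00000000 = 49.49000000
K * exp(-rT) = 53.1800 * 0.99708875 = 53.02517951
P = C - S*exp(-qT) + K*exp(-rT)
P = 0.5792 - 49.49000000 + 53.02517951 = 4.1144

Answer: Put price = 4.1144


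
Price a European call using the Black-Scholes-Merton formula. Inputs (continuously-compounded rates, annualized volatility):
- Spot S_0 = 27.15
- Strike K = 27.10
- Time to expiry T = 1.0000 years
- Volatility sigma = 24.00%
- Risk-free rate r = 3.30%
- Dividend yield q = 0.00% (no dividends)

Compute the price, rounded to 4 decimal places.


Answer: Price = 3.0404

Derivation:
d1 = (ln(S/K) + (r - q + 0.5*sigma^2) * T) / (sigma * sqrt(T)) = 0.26518049
d2 = d1 - sigma * sqrt(T) = 0.02518049
exp(-rT) = 0.96753856; exp(-qT) = 1.00000000
C = S_0 * exp(-qT) * N(d1) - K * exp(-rT) * N(d2)
N(d1) = 0.60456479; N(d2) = 0.51004450
C = 27.1500 * 1.00000000 * 0.60456479 - 27.1000 * 0.96753856 * 0.51004450 = 3.0404


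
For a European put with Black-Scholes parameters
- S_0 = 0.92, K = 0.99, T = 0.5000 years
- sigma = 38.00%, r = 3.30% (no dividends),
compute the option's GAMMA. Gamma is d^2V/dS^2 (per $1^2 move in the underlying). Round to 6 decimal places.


Answer: Gamma = 1.609018

Derivation:
d1 = -0.0771538094; d2 = -0.3458543862
phi(d1) = 0.3977566518; exp(-qT) = 1.0000000000; exp(-rT) = 0.9836353794
Gamma = exp(-qT) * phi(d1) / (S * sigma * sqrt(T)) = 1.0000000000 * 0.3977566518 / (0.9200 * 0.3800 * 0.7071067812) = 1.609018


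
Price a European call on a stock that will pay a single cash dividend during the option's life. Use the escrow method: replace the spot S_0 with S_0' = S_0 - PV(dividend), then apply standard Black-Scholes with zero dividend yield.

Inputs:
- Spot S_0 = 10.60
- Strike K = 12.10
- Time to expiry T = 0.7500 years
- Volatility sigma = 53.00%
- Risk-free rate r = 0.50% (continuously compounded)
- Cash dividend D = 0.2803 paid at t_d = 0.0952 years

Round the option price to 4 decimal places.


Answer: Price = 1.2762

Derivation:
PV(D) = D * exp(-r * t_d) = 0.2803 * 0.99952411 = 0.28016661
S_0' = S_0 - PV(D) = 10.6000 - 0.28016661 = 10.31983339
d1 = (ln(S_0'/K) + (r + sigma^2/2)*T) / (sigma*sqrt(T)) = -0.10904368
d2 = d1 - sigma*sqrt(T) = -0.56803715
exp(-rT) = 0.99625702
N(d1) = 0.45658392; N(d2) = 0.28500487
C = S_0' * N(d1) - K * exp(-rT) * N(d2) = 10.31983339 * 0.45658392 - 12.1000 * 0.99625702 * 0.28500487 = 1.2762


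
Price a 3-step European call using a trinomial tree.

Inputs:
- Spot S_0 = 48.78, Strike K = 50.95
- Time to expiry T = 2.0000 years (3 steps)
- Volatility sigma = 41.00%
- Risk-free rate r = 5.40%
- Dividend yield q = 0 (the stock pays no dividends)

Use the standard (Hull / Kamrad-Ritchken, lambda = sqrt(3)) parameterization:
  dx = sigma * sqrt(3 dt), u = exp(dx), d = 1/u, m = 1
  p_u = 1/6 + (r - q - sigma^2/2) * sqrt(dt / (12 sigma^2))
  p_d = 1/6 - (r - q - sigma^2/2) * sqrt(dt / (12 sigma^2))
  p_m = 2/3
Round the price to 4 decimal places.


Answer: Price = V(0,0) = 11.7344

Derivation:
dt = T/N = 0.666667; dx = sigma*sqrt(3*dt) = 0.579828
u = exp(dx) = 1.785730; d = 1/u = 0.559995
p_u = 0.149391, p_m = 0.666667, p_d = 0.183942
Discount per step: exp(-r*dt) = 0.964640
Stock lattice S(k, j) with j the centered position index:
  k=0: S(0,+0) = 48.7800
  k=1: S(1,-1) = 27.3166; S(1,+0) = 48.7800; S(1,+1) = 87.1079
  k=2: S(2,-2) = 15.2971; S(2,-1) = 27.3166; S(2,+0) = 48.7800; S(2,+1) = 87.1079; S(2,+2) = 155.5513
  k=3: S(3,-3) = 8.5663; S(3,-2) = 15.2971; S(3,-1) = 27.3166; S(3,+0) = 48.7800; S(3,+1) = 87.1079; S(3,+2) = 155.5513; S(3,+3) = 277.7727
Terminal payoffs V(N, j) = max(S_T - K, 0):
  V(3,-3) = 0.000000; V(3,-2) = 0.000000; V(3,-1) = 0.000000; V(3,+0) = 0.000000; V(3,+1) = 36.157933; V(3,+2) = 104.601290; V(3,+3) = 226.822678
Backward induction: V(k, j) = exp(-r*dt) * [p_u * V(k+1, j+1) + p_m * V(k+1, j) + p_d * V(k+1, j-1)]
  V(2,-2) = exp(-r*dt) * [p_u*0.000000 + p_m*0.000000 + p_d*0.000000] = 0.000000
  V(2,-1) = exp(-r*dt) * [p_u*0.000000 + p_m*0.000000 + p_d*0.000000] = 0.000000
  V(2,+0) = exp(-r*dt) * [p_u*36.157933 + p_m*0.000000 + p_d*0.000000] = 5.210683
  V(2,+1) = exp(-r*dt) * [p_u*104.601290 + p_m*36.157933 + p_d*0.000000] = 38.326917
  V(2,+2) = exp(-r*dt) * [p_u*226.822678 + p_m*104.601290 + p_d*36.157933] = 106.371381
  V(1,-1) = exp(-r*dt) * [p_u*5.210683 + p_m*0.000000 + p_d*0.000000] = 0.750906
  V(1,+0) = exp(-r*dt) * [p_u*38.326917 + p_m*5.210683 + p_d*0.000000] = 8.874209
  V(1,+1) = exp(-r*dt) * [p_u*106.371381 + p_m*38.326917 + p_d*5.210683] = 40.901436
  V(0,+0) = exp(-r*dt) * [p_u*40.901436 + p_m*8.874209 + p_d*0.750906] = 11.734450


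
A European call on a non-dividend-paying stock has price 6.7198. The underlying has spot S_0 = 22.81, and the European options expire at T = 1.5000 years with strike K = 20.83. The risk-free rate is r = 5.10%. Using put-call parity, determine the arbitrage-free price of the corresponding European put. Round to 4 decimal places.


Answer: Put price = 3.2057

Derivation:
Put-call parity: C - P = S_0 * exp(-qT) - K * exp(-rT).
S_0 * exp(-qT) = 22.8100 * 1.00000000 = 22.81000000
K * exp(-rT) = 20.8300 * 0.92635291 = 19.29593120
P = C - S*exp(-qT) + K*exp(-rT)
P = 6.7198 - 22.81000000 + 19.29593120 = 3.2057


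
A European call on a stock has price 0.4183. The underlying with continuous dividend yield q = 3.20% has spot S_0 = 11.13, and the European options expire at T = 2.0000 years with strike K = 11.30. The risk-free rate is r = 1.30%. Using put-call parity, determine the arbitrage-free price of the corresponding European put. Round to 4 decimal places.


Answer: Put price = 0.9883

Derivation:
Put-call parity: C - P = S_0 * exp(-qT) - K * exp(-rT).
S_0 * exp(-qT) = 11.1300 * 0.93800500 = 10.43999564
K * exp(-rT) = 11.3000 * 0.97433509 = 11.00998651
P = C - S*exp(-qT) + K*exp(-rT)
P = 0.4183 - 10.43999564 + 11.00998651 = 0.9883
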